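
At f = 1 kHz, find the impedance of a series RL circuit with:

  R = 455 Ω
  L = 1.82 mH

Step 1 — Angular frequency: ω = 2π·f = 2π·1000 = 6283 rad/s.
Step 2 — Component impedances:
  R: Z = R = 455 Ω
  L: Z = jωL = j·6283·0.00182 = 0 + j11.44 Ω
Step 3 — Series combination: Z_total = R + L = 455 + j11.44 Ω = 455.1∠1.4° Ω.

Z = 455 + j11.44 Ω = 455.1∠1.4° Ω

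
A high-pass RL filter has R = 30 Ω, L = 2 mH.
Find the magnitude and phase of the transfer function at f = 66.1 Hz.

Step 1 — Angular frequency: ω = 2π·66.1 = 415.3 rad/s.
Step 2 — Transfer function: H(jω) = jωL/(R + jωL).
Step 3 — Numerator jωL = j·0.8306; denominator R + jωL = 30 + j0.8306.
Step 4 — H = 0.000766 + j0.02767.
Step 5 — Magnitude: |H| = 0.02768 (-31.2 dB); phase: φ = 88.4°.

|H| = 0.02768 (-31.2 dB), φ = 88.4°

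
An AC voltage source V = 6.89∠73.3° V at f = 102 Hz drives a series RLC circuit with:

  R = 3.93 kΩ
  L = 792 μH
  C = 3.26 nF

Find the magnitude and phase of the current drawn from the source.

Step 1 — Angular frequency: ω = 2π·f = 2π·102 = 640.9 rad/s.
Step 2 — Component impedances:
  R: Z = R = 3930 Ω
  L: Z = jωL = j·640.9·0.000792 = 0 + j0.5076 Ω
  C: Z = 1/(jωC) = -j/(ω·C) = 0 - j4.786e+05 Ω
Step 3 — Series combination: Z_total = R + L + C = 3930 - j4.786e+05 Ω = 4.786e+05∠-89.5° Ω.
Step 4 — Source phasor: V = 6.89∠73.3° V = 1.98 + j6.599 V.
Step 5 — Ohm's law: I = V / Z_total = (1.98 + j6.599) / (3930 - j4.786e+05) = -1.375e-05 + j4.25e-06 A.
Step 6 — Convert to polar: |I| = 1.439e-05 A, ∠I = 162.8°.

I = 1.439e-05∠162.8° A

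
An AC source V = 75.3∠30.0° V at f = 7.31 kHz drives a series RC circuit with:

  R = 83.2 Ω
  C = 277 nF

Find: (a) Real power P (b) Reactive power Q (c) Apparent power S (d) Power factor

Step 1 — Angular frequency: ω = 2π·f = 2π·7310 = 4.593e+04 rad/s.
Step 2 — Component impedances:
  R: Z = R = 83.2 Ω
  C: Z = 1/(jωC) = -j/(ω·C) = 0 - j78.6 Ω
Step 3 — Series combination: Z_total = R + C = 83.2 - j78.6 Ω = 114.5∠-43.4° Ω.
Step 4 — Source phasor: V = 75.3∠30.0° V = 65.21 + j37.65 V.
Step 5 — Current: I = V / Z = 0.1883 + j0.6304 A = 0.6579∠73.4° A.
Step 6 — Complex power: S = V·I* = 36.01 - j34.02 VA.
Step 7 — Real power: P = Re(S) = 36.01 W.
Step 8 — Reactive power: Q = Im(S) = -34.02 VAR.
Step 9 — Apparent power: |S| = 49.54 VA.
Step 10 — Power factor: PF = P/|S| = 0.7269 (leading).

(a) P = 36.01 W  (b) Q = -34.02 VAR  (c) S = 49.54 VA  (d) PF = 0.7269 (leading)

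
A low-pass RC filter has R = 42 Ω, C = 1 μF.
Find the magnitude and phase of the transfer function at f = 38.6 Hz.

Step 1 — Angular frequency: ω = 2π·38.6 = 242.5 rad/s.
Step 2 — Transfer function: H(jω) = 1/(1 + jωRC).
Step 3 — Denominator: 1 + jωRC = 1 + j·242.5·42·1e-06 = 1 + j0.01019.
Step 4 — H = 0.9999 - j0.01019.
Step 5 — Magnitude: |H| = 0.9999 (-0.0 dB); phase: φ = -0.6°.

|H| = 0.9999 (-0.0 dB), φ = -0.6°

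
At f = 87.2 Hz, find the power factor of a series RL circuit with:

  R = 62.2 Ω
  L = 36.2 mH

Step 1 — Angular frequency: ω = 2π·f = 2π·87.2 = 547.9 rad/s.
Step 2 — Component impedances:
  R: Z = R = 62.2 Ω
  L: Z = jωL = j·547.9·0.0362 = 0 + j19.83 Ω
Step 3 — Series combination: Z_total = R + L = 62.2 + j19.83 Ω = 65.29∠17.7° Ω.
Step 4 — Power factor: PF = cos(φ) = Re(Z)/|Z| = 62.2/65.29 = 0.9527.
Step 5 — Type: Im(Z) = 19.83 ⇒ lagging (phase φ = 17.7°).

PF = 0.9527 (lagging, φ = 17.7°)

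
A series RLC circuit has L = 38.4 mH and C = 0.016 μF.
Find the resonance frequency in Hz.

Step 1 — Resonance condition Im(Z)=0 gives ω₀ = 1/√(LC).
Step 2 — ω₀ = 1/√(0.0384·1.6e-08) = 4.034e+04 rad/s.
Step 3 — f₀ = ω₀/(2π) = 6421 Hz.

f₀ = 6421 Hz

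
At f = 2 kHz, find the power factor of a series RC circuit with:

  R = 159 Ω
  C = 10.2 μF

Step 1 — Angular frequency: ω = 2π·f = 2π·2000 = 1.257e+04 rad/s.
Step 2 — Component impedances:
  R: Z = R = 159 Ω
  C: Z = 1/(jωC) = -j/(ω·C) = 0 - j7.802 Ω
Step 3 — Series combination: Z_total = R + C = 159 - j7.802 Ω = 159.2∠-2.8° Ω.
Step 4 — Power factor: PF = cos(φ) = Re(Z)/|Z| = 159/159.19 = 0.9988.
Step 5 — Type: Im(Z) = -7.802 ⇒ leading (phase φ = -2.8°).

PF = 0.9988 (leading, φ = -2.8°)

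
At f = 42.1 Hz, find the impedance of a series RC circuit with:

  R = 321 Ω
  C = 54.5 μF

Step 1 — Angular frequency: ω = 2π·f = 2π·42.1 = 264.5 rad/s.
Step 2 — Component impedances:
  R: Z = R = 321 Ω
  C: Z = 1/(jωC) = -j/(ω·C) = 0 - j69.37 Ω
Step 3 — Series combination: Z_total = R + C = 321 - j69.37 Ω = 328.4∠-12.2° Ω.

Z = 321 - j69.37 Ω = 328.4∠-12.2° Ω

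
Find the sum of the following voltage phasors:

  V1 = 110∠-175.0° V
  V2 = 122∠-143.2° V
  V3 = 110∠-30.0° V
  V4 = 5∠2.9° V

Step 1 — Convert each phasor to rectangular form:
  V1 = 110·(cos(-175.0°) + j·sin(-175.0°)) = -109.6 - j9.587 V
  V2 = 122·(cos(-143.2°) + j·sin(-143.2°)) = -97.69 - j73.08 V
  V3 = 110·(cos(-30.0°) + j·sin(-30.0°)) = 95.26 - j55 V
  V4 = 5·(cos(2.9°) + j·sin(2.9°)) = 4.994 + j0.253 V
Step 2 — Sum components: V_total = -107 - j137.4 V.
Step 3 — Convert to polar: |V_total| = 174.2 V, ∠V_total = -127.9°.

V_total = 174.2∠-127.9° V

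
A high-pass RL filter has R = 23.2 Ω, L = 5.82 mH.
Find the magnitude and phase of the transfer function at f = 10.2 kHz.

Step 1 — Angular frequency: ω = 2π·1.02e+04 = 6.409e+04 rad/s.
Step 2 — Transfer function: H(jω) = jωL/(R + jωL).
Step 3 — Numerator jωL = j·373; denominator R + jωL = 23.2 + j373.
Step 4 — H = 0.9961 + j0.06196.
Step 5 — Magnitude: |H| = 0.9981 (-0.0 dB); phase: φ = 3.6°.

|H| = 0.9981 (-0.0 dB), φ = 3.6°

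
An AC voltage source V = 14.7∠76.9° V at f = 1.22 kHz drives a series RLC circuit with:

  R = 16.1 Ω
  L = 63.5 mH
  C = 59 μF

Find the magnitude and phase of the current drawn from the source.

Step 1 — Angular frequency: ω = 2π·f = 2π·1220 = 7665 rad/s.
Step 2 — Component impedances:
  R: Z = R = 16.1 Ω
  L: Z = jωL = j·7665·0.0635 = 0 + j486.8 Ω
  C: Z = 1/(jωC) = -j/(ω·C) = 0 - j2.211 Ω
Step 3 — Series combination: Z_total = R + L + C = 16.1 + j484.5 Ω = 484.8∠88.1° Ω.
Step 4 — Source phasor: V = 14.7∠76.9° V = 3.332 + j14.32 V.
Step 5 — Ohm's law: I = V / Z_total = (3.332 + j14.32) / (16.1 + j484.5) = 0.02974 - j0.005888 A.
Step 6 — Convert to polar: |I| = 0.03032 A, ∠I = -11.2°.

I = 0.03032∠-11.2° A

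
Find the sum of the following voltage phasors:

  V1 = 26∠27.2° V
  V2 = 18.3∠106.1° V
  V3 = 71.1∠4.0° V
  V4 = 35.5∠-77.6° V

Step 1 — Convert each phasor to rectangular form:
  V1 = 26·(cos(27.2°) + j·sin(27.2°)) = 23.12 + j11.88 V
  V2 = 18.3·(cos(106.1°) + j·sin(106.1°)) = -5.075 + j17.58 V
  V3 = 71.1·(cos(4.0°) + j·sin(4.0°)) = 70.93 + j4.96 V
  V4 = 35.5·(cos(-77.6°) + j·sin(-77.6°)) = 7.623 - j34.67 V
Step 2 — Sum components: V_total = 96.6 - j0.2454 V.
Step 3 — Convert to polar: |V_total| = 96.6 V, ∠V_total = -0.1°.

V_total = 96.6∠-0.1° V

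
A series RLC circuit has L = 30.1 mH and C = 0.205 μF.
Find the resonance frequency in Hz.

Step 1 — Resonance condition Im(Z)=0 gives ω₀ = 1/√(LC).
Step 2 — ω₀ = 1/√(0.0301·2.05e-07) = 1.273e+04 rad/s.
Step 3 — f₀ = ω₀/(2π) = 2026 Hz.

f₀ = 2026 Hz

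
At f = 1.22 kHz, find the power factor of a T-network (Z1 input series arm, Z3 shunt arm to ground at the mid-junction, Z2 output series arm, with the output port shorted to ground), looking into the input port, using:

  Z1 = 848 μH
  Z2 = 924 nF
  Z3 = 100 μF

Step 1 — Angular frequency: ω = 2π·f = 2π·1220 = 7665 rad/s.
Step 2 — Component impedances:
  Z1: Z = jωL = j·7665·0.000848 = 0 + j6.5 Ω
  Z2: Z = 1/(jωC) = -j/(ω·C) = 0 - j141.2 Ω
  Z3: Z = 1/(jωC) = -j/(ω·C) = 0 - j1.305 Ω
Step 3 — With the output port shorted to ground, the output series arm Z2 runs from the junction to ground; the shunt arm Z3 also runs from the junction to ground. They appear in parallel: Z3 || Z2 = 0 - j1.293 Ω.
Step 4 — Series with input arm Z1: Z_in = Z1 + (Z3 || Z2) = 0 + j5.208 Ω = 5.208∠90.0° Ω.
Step 5 — Power factor: PF = cos(φ) = Re(Z)/|Z| = 0/5.208 = 0.
Step 6 — Type: Im(Z) = 5.208 ⇒ lagging (phase φ = 90.0°).

PF = 0 (lagging, φ = 90.0°)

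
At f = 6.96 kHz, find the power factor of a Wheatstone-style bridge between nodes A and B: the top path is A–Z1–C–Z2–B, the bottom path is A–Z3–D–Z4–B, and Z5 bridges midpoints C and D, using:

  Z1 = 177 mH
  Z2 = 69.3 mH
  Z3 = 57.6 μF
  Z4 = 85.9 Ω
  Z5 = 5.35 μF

Step 1 — Angular frequency: ω = 2π·f = 2π·6960 = 4.373e+04 rad/s.
Step 2 — Component impedances:
  Z1: Z = jωL = j·4.373e+04·0.177 = 0 + j7740 Ω
  Z2: Z = jωL = j·4.373e+04·0.0693 = 0 + j3031 Ω
  Z3: Z = 1/(jωC) = -j/(ω·C) = 0 - j0.397 Ω
  Z4: Z = R = 85.9 Ω
  Z5: Z = 1/(jωC) = -j/(ω·C) = 0 - j4.274 Ω
Step 3 — Bridge requires nodal analysis (the Z5 bridge couples midpoints C and D, so the two paths cannot be reduced to a simple series/parallel combination). Setting node B to ground and injecting 1 A at node A, the 3-node admittance system at A, C, D solves to V_A = Z_AB = 85.83 + j2.039 Ω = 85.86∠1.4° Ω.
Step 4 — Power factor: PF = cos(φ) = Re(Z)/|Z| = 85.83/85.86 = 0.9997.
Step 5 — Type: Im(Z) = 2.039 ⇒ lagging (phase φ = 1.4°).

PF = 0.9997 (lagging, φ = 1.4°)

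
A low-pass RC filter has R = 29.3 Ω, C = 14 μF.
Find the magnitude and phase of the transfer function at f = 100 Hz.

Step 1 — Angular frequency: ω = 2π·100 = 628.3 rad/s.
Step 2 — Transfer function: H(jω) = 1/(1 + jωRC).
Step 3 — Denominator: 1 + jωRC = 1 + j·628.3·29.3·1.4e-05 = 1 + j0.2577.
Step 4 — H = 0.9377 - j0.2417.
Step 5 — Magnitude: |H| = 0.9684 (-0.3 dB); phase: φ = -14.5°.

|H| = 0.9684 (-0.3 dB), φ = -14.5°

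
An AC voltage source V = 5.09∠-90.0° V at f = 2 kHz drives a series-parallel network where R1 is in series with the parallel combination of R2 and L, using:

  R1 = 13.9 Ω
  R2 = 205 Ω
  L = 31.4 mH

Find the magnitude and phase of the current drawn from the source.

Step 1 — Angular frequency: ω = 2π·f = 2π·2000 = 1.257e+04 rad/s.
Step 2 — Component impedances:
  R1: Z = R = 13.9 Ω
  R2: Z = R = 205 Ω
  L: Z = jωL = j·1.257e+04·0.0314 = 0 + j394.6 Ω
Step 3 — Parallel branch: R2 || L = 1/(1/R2 + 1/L) = 161.4 + j83.87 Ω.
Step 4 — Series with R1: Z_total = R1 + (R2 || L) = 175.3 + j83.87 Ω = 194.4∠25.6° Ω.
Step 5 — Source phasor: V = 5.09∠-90.0° V = 0 - j5.09 V.
Step 6 — Ohm's law: I = V / Z_total = (0 - j5.09) / (175.3 + j83.87) = -0.0113 - j0.02363 A.
Step 7 — Convert to polar: |I| = 0.02619 A, ∠I = -115.6°.

I = 0.02619∠-115.6° A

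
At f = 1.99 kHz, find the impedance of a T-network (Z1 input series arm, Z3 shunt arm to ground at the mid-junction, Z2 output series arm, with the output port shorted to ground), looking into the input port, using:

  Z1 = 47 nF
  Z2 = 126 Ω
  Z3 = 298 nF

Step 1 — Angular frequency: ω = 2π·f = 2π·1990 = 1.25e+04 rad/s.
Step 2 — Component impedances:
  Z1: Z = 1/(jωC) = -j/(ω·C) = 0 - j1702 Ω
  Z2: Z = R = 126 Ω
  Z3: Z = 1/(jωC) = -j/(ω·C) = 0 - j268.4 Ω
Step 3 — With the output port shorted to ground, the output series arm Z2 runs from the junction to ground; the shunt arm Z3 also runs from the junction to ground. They appear in parallel: Z3 || Z2 = 103.2 - j48.47 Ω.
Step 4 — Series with input arm Z1: Z_in = Z1 + (Z3 || Z2) = 103.2 - j1750 Ω = 1753∠-86.6° Ω.

Z = 103.2 - j1750 Ω = 1753∠-86.6° Ω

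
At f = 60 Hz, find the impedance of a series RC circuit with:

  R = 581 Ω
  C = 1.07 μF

Step 1 — Angular frequency: ω = 2π·f = 2π·60 = 377 rad/s.
Step 2 — Component impedances:
  R: Z = R = 581 Ω
  C: Z = 1/(jωC) = -j/(ω·C) = 0 - j2479 Ω
Step 3 — Series combination: Z_total = R + C = 581 - j2479 Ω = 2546∠-76.8° Ω.

Z = 581 - j2479 Ω = 2546∠-76.8° Ω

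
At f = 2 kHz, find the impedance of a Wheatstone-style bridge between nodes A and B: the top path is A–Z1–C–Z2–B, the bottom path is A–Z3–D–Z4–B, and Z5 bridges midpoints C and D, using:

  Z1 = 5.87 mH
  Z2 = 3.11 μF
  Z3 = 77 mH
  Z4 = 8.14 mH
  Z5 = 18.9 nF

Step 1 — Angular frequency: ω = 2π·f = 2π·2000 = 1.257e+04 rad/s.
Step 2 — Component impedances:
  Z1: Z = jωL = j·1.257e+04·0.00587 = 0 + j73.76 Ω
  Z2: Z = 1/(jωC) = -j/(ω·C) = 0 - j25.59 Ω
  Z3: Z = jωL = j·1.257e+04·0.077 = 0 + j967.6 Ω
  Z4: Z = jωL = j·1.257e+04·0.00814 = 0 + j102.3 Ω
  Z5: Z = 1/(jωC) = -j/(ω·C) = 0 - j4210 Ω
Step 3 — Bridge requires nodal analysis (the Z5 bridge couples midpoints C and D, so the two paths cannot be reduced to a simple series/parallel combination). Setting node B to ground and injecting 1 A at node A, the 3-node admittance system at A, C, D solves to V_A = Z_AB = 0 + j46.3 Ω = 46.3∠90.0° Ω.

Z = 0 + j46.3 Ω = 46.3∠90.0° Ω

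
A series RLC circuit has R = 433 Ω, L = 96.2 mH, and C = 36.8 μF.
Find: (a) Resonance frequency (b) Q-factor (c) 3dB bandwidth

Step 1 — Resonance condition Im(Z)=0 gives ω₀ = 1/√(LC).
Step 2 — ω₀ = 1/√(0.0962·3.68e-05) = 531.5 rad/s.
Step 3 — f₀ = ω₀/(2π) = 84.59 Hz.
Step 4 — Series Q: Q = ω₀L/R = 531.5·0.0962/433 = 0.1181.
Step 5 — 3dB bandwidth: Δω = ω₀/Q = 4501 rad/s; BW = Δω/(2π) = 716.4 Hz.

(a) f₀ = 84.59 Hz  (b) Q = 0.1181  (c) BW = 716.4 Hz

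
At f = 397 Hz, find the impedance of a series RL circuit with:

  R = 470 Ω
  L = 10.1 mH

Step 1 — Angular frequency: ω = 2π·f = 2π·397 = 2494 rad/s.
Step 2 — Component impedances:
  R: Z = R = 470 Ω
  L: Z = jωL = j·2494·0.0101 = 0 + j25.19 Ω
Step 3 — Series combination: Z_total = R + L = 470 + j25.19 Ω = 470.7∠3.1° Ω.

Z = 470 + j25.19 Ω = 470.7∠3.1° Ω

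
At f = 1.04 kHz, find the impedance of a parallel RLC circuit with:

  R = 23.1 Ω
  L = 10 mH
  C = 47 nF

Step 1 — Angular frequency: ω = 2π·f = 2π·1040 = 6535 rad/s.
Step 2 — Component impedances:
  R: Z = R = 23.1 Ω
  L: Z = jωL = j·6535·0.01 = 0 + j65.35 Ω
  C: Z = 1/(jωC) = -j/(ω·C) = 0 - j3256 Ω
Step 3 — Parallel combination: 1/Z_total = 1/R + 1/L + 1/C; Z_total = 20.62 + j7.145 Ω = 21.83∠19.1° Ω.

Z = 20.62 + j7.145 Ω = 21.83∠19.1° Ω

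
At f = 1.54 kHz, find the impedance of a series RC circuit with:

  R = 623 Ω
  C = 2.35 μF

Step 1 — Angular frequency: ω = 2π·f = 2π·1540 = 9676 rad/s.
Step 2 — Component impedances:
  R: Z = R = 623 Ω
  C: Z = 1/(jωC) = -j/(ω·C) = 0 - j43.98 Ω
Step 3 — Series combination: Z_total = R + C = 623 - j43.98 Ω = 624.6∠-4.0° Ω.

Z = 623 - j43.98 Ω = 624.6∠-4.0° Ω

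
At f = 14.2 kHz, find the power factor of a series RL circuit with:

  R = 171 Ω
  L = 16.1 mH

Step 1 — Angular frequency: ω = 2π·f = 2π·1.42e+04 = 8.922e+04 rad/s.
Step 2 — Component impedances:
  R: Z = R = 171 Ω
  L: Z = jωL = j·8.922e+04·0.0161 = 0 + j1436 Ω
Step 3 — Series combination: Z_total = R + L = 171 + j1436 Ω = 1447∠83.2° Ω.
Step 4 — Power factor: PF = cos(φ) = Re(Z)/|Z| = 171/1447 = 0.1182.
Step 5 — Type: Im(Z) = 1436 ⇒ lagging (phase φ = 83.2°).

PF = 0.1182 (lagging, φ = 83.2°)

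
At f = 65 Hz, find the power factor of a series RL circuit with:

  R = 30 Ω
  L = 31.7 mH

Step 1 — Angular frequency: ω = 2π·f = 2π·65 = 408.4 rad/s.
Step 2 — Component impedances:
  R: Z = R = 30 Ω
  L: Z = jωL = j·408.4·0.0317 = 0 + j12.95 Ω
Step 3 — Series combination: Z_total = R + L = 30 + j12.95 Ω = 32.67∠23.3° Ω.
Step 4 — Power factor: PF = cos(φ) = Re(Z)/|Z| = 30/32.674 = 0.9182.
Step 5 — Type: Im(Z) = 12.95 ⇒ lagging (phase φ = 23.3°).

PF = 0.9182 (lagging, φ = 23.3°)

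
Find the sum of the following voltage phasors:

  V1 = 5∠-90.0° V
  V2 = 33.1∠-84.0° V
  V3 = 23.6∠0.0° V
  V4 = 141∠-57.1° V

Step 1 — Convert each phasor to rectangular form:
  V1 = 5·(cos(-90.0°) + j·sin(-90.0°)) = 0 - j5 V
  V2 = 33.1·(cos(-84.0°) + j·sin(-84.0°)) = 3.46 - j32.92 V
  V3 = 23.6·(cos(0.0°) + j·sin(0.0°)) = 23.6 V
  V4 = 141·(cos(-57.1°) + j·sin(-57.1°)) = 76.59 - j118.4 V
Step 2 — Sum components: V_total = 103.6 - j156.3 V.
Step 3 — Convert to polar: |V_total| = 187.5 V, ∠V_total = -56.5°.

V_total = 187.5∠-56.5° V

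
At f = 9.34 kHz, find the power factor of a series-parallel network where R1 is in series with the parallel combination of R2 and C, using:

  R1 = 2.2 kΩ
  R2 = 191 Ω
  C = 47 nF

Step 1 — Angular frequency: ω = 2π·f = 2π·9340 = 5.868e+04 rad/s.
Step 2 — Component impedances:
  R1: Z = R = 2200 Ω
  R2: Z = R = 191 Ω
  C: Z = 1/(jωC) = -j/(ω·C) = 0 - j362.6 Ω
Step 3 — Parallel branch: R2 || C = 1/(1/R2 + 1/C) = 149.5 - j78.76 Ω.
Step 4 — Series with R1: Z_total = R1 + (R2 || C) = 2350 - j78.76 Ω = 2351∠-1.9° Ω.
Step 5 — Power factor: PF = cos(φ) = Re(Z)/|Z| = 2349.5/2350.8 = 0.9994.
Step 6 — Type: Im(Z) = -78.76 ⇒ leading (phase φ = -1.9°).

PF = 0.9994 (leading, φ = -1.9°)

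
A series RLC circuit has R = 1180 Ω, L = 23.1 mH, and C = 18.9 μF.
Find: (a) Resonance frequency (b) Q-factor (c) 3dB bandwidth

Step 1 — Resonance: ω₀ = 1/√(LC) = 1/√(0.0231·1.89e-05) = 1513 rad/s.
Step 2 — f₀ = ω₀/(2π) = 240.9 Hz.
Step 3 — Series Q: Q = ω₀L/R = 1513·0.0231/1180 = 0.02963.
Step 4 — Bandwidth: Δω = ω₀/Q = 5.108e+04 rad/s; BW = Δω/(2π) = 8130 Hz.

(a) f₀ = 240.9 Hz  (b) Q = 0.02963  (c) BW = 8130 Hz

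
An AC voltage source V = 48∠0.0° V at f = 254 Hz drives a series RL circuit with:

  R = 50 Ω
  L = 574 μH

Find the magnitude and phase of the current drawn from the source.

Step 1 — Angular frequency: ω = 2π·f = 2π·254 = 1596 rad/s.
Step 2 — Component impedances:
  R: Z = R = 50 Ω
  L: Z = jωL = j·1596·0.000574 = 0 + j0.9161 Ω
Step 3 — Series combination: Z_total = R + L = 50 + j0.9161 Ω = 50.01∠1.0° Ω.
Step 4 — Source phasor: V = 48∠0.0° V = 48 V.
Step 5 — Ohm's law: I = V / Z_total = (48) / (50 + j0.9161) = 0.9597 - j0.01758 A.
Step 6 — Convert to polar: |I| = 0.9598 A, ∠I = -1.0°.

I = 0.9598∠-1.0° A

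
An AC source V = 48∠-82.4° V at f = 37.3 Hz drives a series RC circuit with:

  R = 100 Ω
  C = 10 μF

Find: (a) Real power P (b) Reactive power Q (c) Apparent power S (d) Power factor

Step 1 — Angular frequency: ω = 2π·f = 2π·37.3 = 234.4 rad/s.
Step 2 — Component impedances:
  R: Z = R = 100 Ω
  C: Z = 1/(jωC) = -j/(ω·C) = 0 - j426.7 Ω
Step 3 — Series combination: Z_total = R + C = 100 - j426.7 Ω = 438.3∠-76.8° Ω.
Step 4 — Source phasor: V = 48∠-82.4° V = 6.348 - j47.58 V.
Step 5 — Current: I = V / Z = 0.109 - j0.01067 A = 0.1095∠-5.6° A.
Step 6 — Complex power: S = V·I* = 1.2 - j5.119 VA.
Step 7 — Real power: P = Re(S) = 1.2 W.
Step 8 — Reactive power: Q = Im(S) = -5.119 VAR.
Step 9 — Apparent power: |S| = 5.257 VA.
Step 10 — Power factor: PF = P/|S| = 0.2282 (leading).

(a) P = 1.2 W  (b) Q = -5.119 VAR  (c) S = 5.257 VA  (d) PF = 0.2282 (leading)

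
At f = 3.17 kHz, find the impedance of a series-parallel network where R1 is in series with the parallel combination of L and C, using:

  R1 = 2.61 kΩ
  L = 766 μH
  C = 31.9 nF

Step 1 — Angular frequency: ω = 2π·f = 2π·3170 = 1.992e+04 rad/s.
Step 2 — Component impedances:
  R1: Z = R = 2610 Ω
  L: Z = jωL = j·1.992e+04·0.000766 = 0 + j15.26 Ω
  C: Z = 1/(jωC) = -j/(ω·C) = 0 - j1574 Ω
Step 3 — Parallel branch: L || C = 1/(1/L + 1/C) = 0 + j15.41 Ω.
Step 4 — Series with R1: Z_total = R1 + (L || C) = 2610 + j15.41 Ω = 2610∠0.3° Ω.

Z = 2610 + j15.41 Ω = 2610∠0.3° Ω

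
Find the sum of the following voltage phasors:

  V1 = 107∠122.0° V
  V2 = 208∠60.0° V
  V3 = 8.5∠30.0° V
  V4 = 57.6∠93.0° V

Step 1 — Convert each phasor to rectangular form:
  V1 = 107·(cos(122.0°) + j·sin(122.0°)) = -56.7 + j90.74 V
  V2 = 208·(cos(60.0°) + j·sin(60.0°)) = 104 + j180.1 V
  V3 = 8.5·(cos(30.0°) + j·sin(30.0°)) = 7.361 + j4.25 V
  V4 = 57.6·(cos(93.0°) + j·sin(93.0°)) = -3.015 + j57.52 V
Step 2 — Sum components: V_total = 51.65 + j332.6 V.
Step 3 — Convert to polar: |V_total| = 336.6 V, ∠V_total = 81.2°.

V_total = 336.6∠81.2° V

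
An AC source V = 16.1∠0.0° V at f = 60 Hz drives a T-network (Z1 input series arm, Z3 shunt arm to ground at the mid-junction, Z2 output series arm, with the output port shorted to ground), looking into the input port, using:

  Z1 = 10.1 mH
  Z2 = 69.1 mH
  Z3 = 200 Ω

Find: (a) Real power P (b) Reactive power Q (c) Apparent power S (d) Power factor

Step 1 — Angular frequency: ω = 2π·f = 2π·60 = 377 rad/s.
Step 2 — Component impedances:
  Z1: Z = jωL = j·377·0.0101 = 0 + j3.808 Ω
  Z2: Z = jωL = j·377·0.0691 = 0 + j26.05 Ω
  Z3: Z = R = 200 Ω
Step 3 — With the output port shorted to ground, the output series arm Z2 runs from the junction to ground; the shunt arm Z3 also runs from the junction to ground. They appear in parallel: Z3 || Z2 = 3.336 + j25.62 Ω.
Step 4 — Series with input arm Z1: Z_in = Z1 + (Z3 || Z2) = 3.336 + j29.42 Ω = 29.61∠83.5° Ω.
Step 5 — Source phasor: V = 16.1∠0.0° V = 16.1 V.
Step 6 — Current: I = V / Z = 0.06126 - j0.5402 A = 0.5437∠-83.5° A.
Step 7 — Complex power: S = V·I* = 0.9863 + j8.698 VA.
Step 8 — Real power: P = Re(S) = 0.9863 W.
Step 9 — Reactive power: Q = Im(S) = 8.698 VAR.
Step 10 — Apparent power: |S| = 8.754 VA.
Step 11 — Power factor: PF = P/|S| = 0.1127 (lagging).

(a) P = 0.9863 W  (b) Q = 8.698 VAR  (c) S = 8.754 VA  (d) PF = 0.1127 (lagging)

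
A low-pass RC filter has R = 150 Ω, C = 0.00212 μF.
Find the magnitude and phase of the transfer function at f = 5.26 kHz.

Step 1 — Angular frequency: ω = 2π·5260 = 3.305e+04 rad/s.
Step 2 — Transfer function: H(jω) = 1/(1 + jωRC).
Step 3 — Denominator: 1 + jωRC = 1 + j·3.305e+04·150·2.12e-09 = 1 + j0.01051.
Step 4 — H = 0.9999 - j0.01051.
Step 5 — Magnitude: |H| = 0.9999 (-0.0 dB); phase: φ = -0.6°.

|H| = 0.9999 (-0.0 dB), φ = -0.6°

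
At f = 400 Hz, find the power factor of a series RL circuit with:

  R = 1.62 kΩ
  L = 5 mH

Step 1 — Angular frequency: ω = 2π·f = 2π·400 = 2513 rad/s.
Step 2 — Component impedances:
  R: Z = R = 1620 Ω
  L: Z = jωL = j·2513·0.005 = 0 + j12.57 Ω
Step 3 — Series combination: Z_total = R + L = 1620 + j12.57 Ω = 1620∠0.4° Ω.
Step 4 — Power factor: PF = cos(φ) = Re(Z)/|Z| = 1620/1620 = 1.
Step 5 — Type: Im(Z) = 12.57 ⇒ lagging (phase φ = 0.4°).

PF = 1 (lagging, φ = 0.4°)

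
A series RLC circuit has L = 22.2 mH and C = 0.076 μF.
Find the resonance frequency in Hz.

Step 1 — Resonance condition Im(Z)=0 gives ω₀ = 1/√(LC).
Step 2 — ω₀ = 1/√(0.0222·7.6e-08) = 2.435e+04 rad/s.
Step 3 — f₀ = ω₀/(2π) = 3875 Hz.

f₀ = 3875 Hz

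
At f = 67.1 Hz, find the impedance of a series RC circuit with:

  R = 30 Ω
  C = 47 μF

Step 1 — Angular frequency: ω = 2π·f = 2π·67.1 = 421.6 rad/s.
Step 2 — Component impedances:
  R: Z = R = 30 Ω
  C: Z = 1/(jωC) = -j/(ω·C) = 0 - j50.47 Ω
Step 3 — Series combination: Z_total = R + C = 30 - j50.47 Ω = 58.71∠-59.3° Ω.

Z = 30 - j50.47 Ω = 58.71∠-59.3° Ω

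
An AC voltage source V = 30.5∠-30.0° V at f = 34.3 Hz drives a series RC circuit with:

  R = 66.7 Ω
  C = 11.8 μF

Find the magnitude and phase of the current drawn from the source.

Step 1 — Angular frequency: ω = 2π·f = 2π·34.3 = 215.5 rad/s.
Step 2 — Component impedances:
  R: Z = R = 66.7 Ω
  C: Z = 1/(jωC) = -j/(ω·C) = 0 - j393.2 Ω
Step 3 — Series combination: Z_total = R + C = 66.7 - j393.2 Ω = 398.8∠-80.4° Ω.
Step 4 — Source phasor: V = 30.5∠-30.0° V = 26.41 - j15.25 V.
Step 5 — Ohm's law: I = V / Z_total = (26.41 - j15.25) / (66.7 - j393.2) = 0.04877 + j0.0589 A.
Step 6 — Convert to polar: |I| = 0.07647 A, ∠I = 50.4°.

I = 0.07647∠50.4° A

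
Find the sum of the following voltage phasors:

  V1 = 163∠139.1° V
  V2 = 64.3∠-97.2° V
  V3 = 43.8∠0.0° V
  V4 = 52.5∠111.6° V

Step 1 — Convert each phasor to rectangular form:
  V1 = 163·(cos(139.1°) + j·sin(139.1°)) = -123.2 + j106.7 V
  V2 = 64.3·(cos(-97.2°) + j·sin(-97.2°)) = -8.059 - j63.79 V
  V3 = 43.8·(cos(0.0°) + j·sin(0.0°)) = 43.8 V
  V4 = 52.5·(cos(111.6°) + j·sin(111.6°)) = -19.33 + j48.81 V
Step 2 — Sum components: V_total = -106.8 + j91.74 V.
Step 3 — Convert to polar: |V_total| = 140.8 V, ∠V_total = 139.3°.

V_total = 140.8∠139.3° V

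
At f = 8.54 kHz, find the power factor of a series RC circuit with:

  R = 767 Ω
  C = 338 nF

Step 1 — Angular frequency: ω = 2π·f = 2π·8540 = 5.366e+04 rad/s.
Step 2 — Component impedances:
  R: Z = R = 767 Ω
  C: Z = 1/(jωC) = -j/(ω·C) = 0 - j55.14 Ω
Step 3 — Series combination: Z_total = R + C = 767 - j55.14 Ω = 769∠-4.1° Ω.
Step 4 — Power factor: PF = cos(φ) = Re(Z)/|Z| = 767/769 = 0.9974.
Step 5 — Type: Im(Z) = -55.14 ⇒ leading (phase φ = -4.1°).

PF = 0.9974 (leading, φ = -4.1°)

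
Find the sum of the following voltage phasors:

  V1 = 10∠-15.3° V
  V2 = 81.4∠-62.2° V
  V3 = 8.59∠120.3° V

Step 1 — Convert each phasor to rectangular form:
  V1 = 10·(cos(-15.3°) + j·sin(-15.3°)) = 9.646 - j2.639 V
  V2 = 81.4·(cos(-62.2°) + j·sin(-62.2°)) = 37.96 - j72 V
  V3 = 8.59·(cos(120.3°) + j·sin(120.3°)) = -4.334 + j7.417 V
Step 2 — Sum components: V_total = 43.28 - j67.23 V.
Step 3 — Convert to polar: |V_total| = 79.95 V, ∠V_total = -57.2°.

V_total = 79.95∠-57.2° V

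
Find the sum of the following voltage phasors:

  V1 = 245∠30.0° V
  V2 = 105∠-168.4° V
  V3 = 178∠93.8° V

Step 1 — Convert each phasor to rectangular form:
  V1 = 245·(cos(30.0°) + j·sin(30.0°)) = 212.2 + j122.5 V
  V2 = 105·(cos(-168.4°) + j·sin(-168.4°)) = -102.9 - j21.11 V
  V3 = 178·(cos(93.8°) + j·sin(93.8°)) = -11.8 + j177.6 V
Step 2 — Sum components: V_total = 97.52 + j279 V.
Step 3 — Convert to polar: |V_total| = 295.5 V, ∠V_total = 70.7°.

V_total = 295.5∠70.7° V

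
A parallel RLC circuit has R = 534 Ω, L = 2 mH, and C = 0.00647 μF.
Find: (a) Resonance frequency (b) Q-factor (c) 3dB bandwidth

Step 1 — Resonance: ω₀ = 1/√(LC) = 1/√(0.002·6.47e-09) = 2.78e+05 rad/s.
Step 2 — f₀ = ω₀/(2π) = 4.424e+04 Hz.
Step 3 — Parallel Q: Q = R/(ω₀L) = 534/(2.78e+05·0.002) = 0.9605.
Step 4 — Bandwidth: Δω = ω₀/Q = 2.894e+05 rad/s; BW = Δω/(2π) = 4.607e+04 Hz.

(a) f₀ = 4.424e+04 Hz  (b) Q = 0.9605  (c) BW = 4.607e+04 Hz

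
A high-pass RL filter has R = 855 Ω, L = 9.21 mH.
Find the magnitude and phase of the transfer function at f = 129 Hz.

Step 1 — Angular frequency: ω = 2π·129 = 810.5 rad/s.
Step 2 — Transfer function: H(jω) = jωL/(R + jωL).
Step 3 — Numerator jωL = j·7.465; denominator R + jωL = 855 + j7.465.
Step 4 — H = 7.622e-05 + j0.00873.
Step 5 — Magnitude: |H| = 0.008731 (-41.2 dB); phase: φ = 89.5°.

|H| = 0.008731 (-41.2 dB), φ = 89.5°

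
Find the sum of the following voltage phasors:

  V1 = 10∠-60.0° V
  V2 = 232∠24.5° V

Step 1 — Convert each phasor to rectangular form:
  V1 = 10·(cos(-60.0°) + j·sin(-60.0°)) = 5 - j8.66 V
  V2 = 232·(cos(24.5°) + j·sin(24.5°)) = 211.1 + j96.21 V
Step 2 — Sum components: V_total = 216.1 + j87.55 V.
Step 3 — Convert to polar: |V_total| = 233.2 V, ∠V_total = 22.1°.

V_total = 233.2∠22.1° V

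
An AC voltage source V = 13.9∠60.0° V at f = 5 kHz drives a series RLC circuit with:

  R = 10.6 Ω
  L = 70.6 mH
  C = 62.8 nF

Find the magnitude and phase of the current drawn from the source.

Step 1 — Angular frequency: ω = 2π·f = 2π·5000 = 3.142e+04 rad/s.
Step 2 — Component impedances:
  R: Z = R = 10.6 Ω
  L: Z = jωL = j·3.142e+04·0.0706 = 0 + j2218 Ω
  C: Z = 1/(jωC) = -j/(ω·C) = 0 - j506.9 Ω
Step 3 — Series combination: Z_total = R + L + C = 10.6 + j1711 Ω = 1711∠89.6° Ω.
Step 4 — Source phasor: V = 13.9∠60.0° V = 6.95 + j12.04 V.
Step 5 — Ohm's law: I = V / Z_total = (6.95 + j12.04) / (10.6 + j1711) = 0.00706 - j0.004018 A.
Step 6 — Convert to polar: |I| = 0.008123 A, ∠I = -29.6°.

I = 0.008123∠-29.6° A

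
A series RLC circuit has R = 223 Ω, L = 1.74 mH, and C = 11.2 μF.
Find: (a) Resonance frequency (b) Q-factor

Step 1 — Resonance condition Im(Z)=0 gives ω₀ = 1/√(LC).
Step 2 — ω₀ = 1/√(0.00174·1.12e-05) = 7163 rad/s.
Step 3 — f₀ = ω₀/(2π) = 1140 Hz.
Step 4 — Series Q: Q = ω₀L/R = 7163·0.00174/223 = 0.05589.

(a) f₀ = 1140 Hz  (b) Q = 0.05589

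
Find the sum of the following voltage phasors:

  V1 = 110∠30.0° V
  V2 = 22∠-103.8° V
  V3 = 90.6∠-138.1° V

Step 1 — Convert each phasor to rectangular form:
  V1 = 110·(cos(30.0°) + j·sin(30.0°)) = 95.26 + j55 V
  V2 = 22·(cos(-103.8°) + j·sin(-103.8°)) = -5.248 - j21.36 V
  V3 = 90.6·(cos(-138.1°) + j·sin(-138.1°)) = -67.43 - j60.51 V
Step 2 — Sum components: V_total = 22.58 - j26.87 V.
Step 3 — Convert to polar: |V_total| = 35.1 V, ∠V_total = -50.0°.

V_total = 35.1∠-50.0° V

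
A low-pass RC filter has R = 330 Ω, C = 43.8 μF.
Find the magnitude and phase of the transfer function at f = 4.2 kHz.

Step 1 — Angular frequency: ω = 2π·4200 = 2.639e+04 rad/s.
Step 2 — Transfer function: H(jω) = 1/(1 + jωRC).
Step 3 — Denominator: 1 + jωRC = 1 + j·2.639e+04·330·4.38e-05 = 1 + j381.4.
Step 4 — H = 6.873e-06 - j0.002622.
Step 5 — Magnitude: |H| = 0.002622 (-51.6 dB); phase: φ = -89.8°.

|H| = 0.002622 (-51.6 dB), φ = -89.8°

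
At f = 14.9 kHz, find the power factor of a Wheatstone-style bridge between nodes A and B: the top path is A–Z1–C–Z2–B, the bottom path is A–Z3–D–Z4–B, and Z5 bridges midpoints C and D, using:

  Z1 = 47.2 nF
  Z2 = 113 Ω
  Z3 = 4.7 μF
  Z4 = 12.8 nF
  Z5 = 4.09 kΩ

Step 1 — Angular frequency: ω = 2π·f = 2π·1.49e+04 = 9.362e+04 rad/s.
Step 2 — Component impedances:
  Z1: Z = 1/(jωC) = -j/(ω·C) = 0 - j226.3 Ω
  Z2: Z = R = 113 Ω
  Z3: Z = 1/(jωC) = -j/(ω·C) = 0 - j2.273 Ω
  Z4: Z = 1/(jωC) = -j/(ω·C) = 0 - j834.5 Ω
  Z5: Z = R = 4090 Ω
Step 3 — Bridge requires nodal analysis (the Z5 bridge couples midpoints C and D, so the two paths cannot be reduced to a simple series/parallel combination). Setting node B to ground and injecting 1 A at node A, the 3-node admittance system at A, C, D solves to V_A = Z_AB = 76.73 - j186.8 Ω = 201.9∠-67.7° Ω.
Step 4 — Power factor: PF = cos(φ) = Re(Z)/|Z| = 76.73/201.9 = 0.38.
Step 5 — Type: Im(Z) = -186.8 ⇒ leading (phase φ = -67.7°).

PF = 0.38 (leading, φ = -67.7°)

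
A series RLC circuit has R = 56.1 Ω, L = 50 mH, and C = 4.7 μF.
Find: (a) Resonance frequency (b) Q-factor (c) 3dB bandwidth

Step 1 — Resonance condition Im(Z)=0 gives ω₀ = 1/√(LC).
Step 2 — ω₀ = 1/√(0.05·4.7e-06) = 2063 rad/s.
Step 3 — f₀ = ω₀/(2π) = 328.3 Hz.
Step 4 — Series Q: Q = ω₀L/R = 2063·0.05/56.1 = 1.839.
Step 5 — 3dB bandwidth: Δω = ω₀/Q = 1122 rad/s; BW = Δω/(2π) = 178.6 Hz.

(a) f₀ = 328.3 Hz  (b) Q = 1.839  (c) BW = 178.6 Hz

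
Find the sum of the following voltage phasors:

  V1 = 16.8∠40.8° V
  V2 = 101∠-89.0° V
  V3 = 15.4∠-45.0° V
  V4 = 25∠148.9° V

Step 1 — Convert each phasor to rectangular form:
  V1 = 16.8·(cos(40.8°) + j·sin(40.8°)) = 12.72 + j10.98 V
  V2 = 101·(cos(-89.0°) + j·sin(-89.0°)) = 1.763 - j101 V
  V3 = 15.4·(cos(-45.0°) + j·sin(-45.0°)) = 10.89 - j10.89 V
  V4 = 25·(cos(148.9°) + j·sin(148.9°)) = -21.41 + j12.91 V
Step 2 — Sum components: V_total = 3.963 - j87.98 V.
Step 3 — Convert to polar: |V_total| = 88.07 V, ∠V_total = -87.4°.

V_total = 88.07∠-87.4° V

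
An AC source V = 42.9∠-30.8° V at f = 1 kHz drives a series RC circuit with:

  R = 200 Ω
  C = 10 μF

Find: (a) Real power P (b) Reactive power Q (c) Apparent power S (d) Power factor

Step 1 — Angular frequency: ω = 2π·f = 2π·1000 = 6283 rad/s.
Step 2 — Component impedances:
  R: Z = R = 200 Ω
  C: Z = 1/(jωC) = -j/(ω·C) = 0 - j15.92 Ω
Step 3 — Series combination: Z_total = R + C = 200 - j15.92 Ω = 200.6∠-4.5° Ω.
Step 4 — Source phasor: V = 42.9∠-30.8° V = 36.85 - j21.97 V.
Step 5 — Current: I = V / Z = 0.1918 - j0.09457 A = 0.2138∠-26.3° A.
Step 6 — Complex power: S = V·I* = 9.144 - j0.7277 VA.
Step 7 — Real power: P = Re(S) = 9.144 W.
Step 8 — Reactive power: Q = Im(S) = -0.7277 VAR.
Step 9 — Apparent power: |S| = 9.173 VA.
Step 10 — Power factor: PF = P/|S| = 0.9968 (leading).

(a) P = 9.144 W  (b) Q = -0.7277 VAR  (c) S = 9.173 VA  (d) PF = 0.9968 (leading)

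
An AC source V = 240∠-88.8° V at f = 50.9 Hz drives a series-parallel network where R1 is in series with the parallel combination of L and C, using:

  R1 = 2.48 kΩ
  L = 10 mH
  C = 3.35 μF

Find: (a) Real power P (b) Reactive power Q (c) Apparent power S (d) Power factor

Step 1 — Angular frequency: ω = 2π·f = 2π·50.9 = 319.8 rad/s.
Step 2 — Component impedances:
  R1: Z = R = 2480 Ω
  L: Z = jωL = j·319.8·0.01 = 0 + j3.198 Ω
  C: Z = 1/(jωC) = -j/(ω·C) = 0 - j933.4 Ω
Step 3 — Parallel branch: L || C = 1/(1/L + 1/C) = 0 + j3.209 Ω.
Step 4 — Series with R1: Z_total = R1 + (L || C) = 2480 + j3.209 Ω = 2480∠0.1° Ω.
Step 5 — Source phasor: V = 240∠-88.8° V = 5.026 - j239.9 V.
Step 6 — Current: I = V / Z = 0.001901 - j0.09676 A = 0.09677∠-88.9° A.
Step 7 — Complex power: S = V·I* = 23.23 + j0.03005 VA.
Step 8 — Real power: P = Re(S) = 23.23 W.
Step 9 — Reactive power: Q = Im(S) = 0.03005 VAR.
Step 10 — Apparent power: |S| = 23.23 VA.
Step 11 — Power factor: PF = P/|S| = 1 (lagging).

(a) P = 23.23 W  (b) Q = 0.03005 VAR  (c) S = 23.23 VA  (d) PF = 1 (lagging)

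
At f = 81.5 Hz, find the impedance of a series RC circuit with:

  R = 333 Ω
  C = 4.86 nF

Step 1 — Angular frequency: ω = 2π·f = 2π·81.5 = 512.1 rad/s.
Step 2 — Component impedances:
  R: Z = R = 333 Ω
  C: Z = 1/(jωC) = -j/(ω·C) = 0 - j4.018e+05 Ω
Step 3 — Series combination: Z_total = R + C = 333 - j4.018e+05 Ω = 4.018e+05∠-90.0° Ω.

Z = 333 - j4.018e+05 Ω = 4.018e+05∠-90.0° Ω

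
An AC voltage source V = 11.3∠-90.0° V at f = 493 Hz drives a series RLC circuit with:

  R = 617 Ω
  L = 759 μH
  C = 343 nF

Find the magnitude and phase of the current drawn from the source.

Step 1 — Angular frequency: ω = 2π·f = 2π·493 = 3098 rad/s.
Step 2 — Component impedances:
  R: Z = R = 617 Ω
  L: Z = jωL = j·3098·0.000759 = 0 + j2.351 Ω
  C: Z = 1/(jωC) = -j/(ω·C) = 0 - j941.2 Ω
Step 3 — Series combination: Z_total = R + L + C = 617 - j938.8 Ω = 1123∠-56.7° Ω.
Step 4 — Source phasor: V = 11.3∠-90.0° V = 0 - j11.3 V.
Step 5 — Ohm's law: I = V / Z_total = (0 - j11.3) / (617 - j938.8) = 0.008406 - j0.005524 A.
Step 6 — Convert to polar: |I| = 0.01006 A, ∠I = -33.3°.

I = 0.01006∠-33.3° A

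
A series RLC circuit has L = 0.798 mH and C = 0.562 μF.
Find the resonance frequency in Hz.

Step 1 — Resonance condition Im(Z)=0 gives ω₀ = 1/√(LC).
Step 2 — ω₀ = 1/√(0.000798·5.62e-07) = 4.722e+04 rad/s.
Step 3 — f₀ = ω₀/(2π) = 7515 Hz.

f₀ = 7515 Hz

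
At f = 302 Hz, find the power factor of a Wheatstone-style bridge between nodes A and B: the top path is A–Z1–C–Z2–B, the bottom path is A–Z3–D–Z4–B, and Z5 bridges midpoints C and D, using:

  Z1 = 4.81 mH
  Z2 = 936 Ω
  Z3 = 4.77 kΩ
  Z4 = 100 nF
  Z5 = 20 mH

Step 1 — Angular frequency: ω = 2π·f = 2π·302 = 1898 rad/s.
Step 2 — Component impedances:
  Z1: Z = jωL = j·1898·0.00481 = 0 + j9.127 Ω
  Z2: Z = R = 936 Ω
  Z3: Z = R = 4770 Ω
  Z4: Z = 1/(jωC) = -j/(ω·C) = 0 - j5270 Ω
  Z5: Z = jωL = j·1898·0.02 = 0 + j37.95 Ω
Step 3 — Bridge requires nodal analysis (the Z5 bridge couples midpoints C and D, so the two paths cannot be reduced to a simple series/parallel combination). Setting node B to ground and injecting 1 A at node A, the 3-node admittance system at A, C, D solves to V_A = Z_AB = 907 - j153.1 Ω = 919.8∠-9.6° Ω.
Step 4 — Power factor: PF = cos(φ) = Re(Z)/|Z| = 907/919.8 = 0.9861.
Step 5 — Type: Im(Z) = -153.1 ⇒ leading (phase φ = -9.6°).

PF = 0.9861 (leading, φ = -9.6°)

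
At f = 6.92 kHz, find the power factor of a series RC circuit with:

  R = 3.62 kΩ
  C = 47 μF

Step 1 — Angular frequency: ω = 2π·f = 2π·6920 = 4.348e+04 rad/s.
Step 2 — Component impedances:
  R: Z = R = 3620 Ω
  C: Z = 1/(jωC) = -j/(ω·C) = 0 - j0.4893 Ω
Step 3 — Series combination: Z_total = R + C = 3620 - j0.4893 Ω = 3620∠-0.0° Ω.
Step 4 — Power factor: PF = cos(φ) = Re(Z)/|Z| = 3620/3620 = 1.
Step 5 — Type: Im(Z) = -0.4893 ⇒ leading (phase φ = -0.0°).

PF = 1 (leading, φ = -0.0°)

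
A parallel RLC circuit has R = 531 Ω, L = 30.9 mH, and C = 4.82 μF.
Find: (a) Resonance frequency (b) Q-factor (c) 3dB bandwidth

Step 1 — Resonance: ω₀ = 1/√(LC) = 1/√(0.0309·4.82e-06) = 2591 rad/s.
Step 2 — f₀ = ω₀/(2π) = 412.4 Hz.
Step 3 — Parallel Q: Q = R/(ω₀L) = 531/(2591·0.0309) = 6.632.
Step 4 — Bandwidth: Δω = ω₀/Q = 390.7 rad/s; BW = Δω/(2π) = 62.18 Hz.

(a) f₀ = 412.4 Hz  (b) Q = 6.632  (c) BW = 62.18 Hz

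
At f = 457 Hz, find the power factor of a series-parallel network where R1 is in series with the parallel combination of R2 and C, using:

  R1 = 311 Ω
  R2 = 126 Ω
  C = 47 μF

Step 1 — Angular frequency: ω = 2π·f = 2π·457 = 2871 rad/s.
Step 2 — Component impedances:
  R1: Z = R = 311 Ω
  R2: Z = R = 126 Ω
  C: Z = 1/(jωC) = -j/(ω·C) = 0 - j7.41 Ω
Step 3 — Parallel branch: R2 || C = 1/(1/R2 + 1/C) = 0.4343 - j7.384 Ω.
Step 4 — Series with R1: Z_total = R1 + (R2 || C) = 311.4 - j7.384 Ω = 311.5∠-1.4° Ω.
Step 5 — Power factor: PF = cos(φ) = Re(Z)/|Z| = 311.4/311.5 = 0.9997.
Step 6 — Type: Im(Z) = -7.384 ⇒ leading (phase φ = -1.4°).

PF = 0.9997 (leading, φ = -1.4°)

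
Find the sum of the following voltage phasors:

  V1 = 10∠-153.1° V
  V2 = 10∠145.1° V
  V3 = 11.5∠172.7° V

Step 1 — Convert each phasor to rectangular form:
  V1 = 10·(cos(-153.1°) + j·sin(-153.1°)) = -8.918 - j4.524 V
  V2 = 10·(cos(145.1°) + j·sin(145.1°)) = -8.202 + j5.721 V
  V3 = 11.5·(cos(172.7°) + j·sin(172.7°)) = -11.41 + j1.461 V
Step 2 — Sum components: V_total = -28.53 + j2.658 V.
Step 3 — Convert to polar: |V_total| = 28.65 V, ∠V_total = 174.7°.

V_total = 28.65∠174.7° V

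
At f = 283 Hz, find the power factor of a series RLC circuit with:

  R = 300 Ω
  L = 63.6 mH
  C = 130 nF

Step 1 — Angular frequency: ω = 2π·f = 2π·283 = 1778 rad/s.
Step 2 — Component impedances:
  R: Z = R = 300 Ω
  L: Z = jωL = j·1778·0.0636 = 0 + j113.1 Ω
  C: Z = 1/(jωC) = -j/(ω·C) = 0 - j4326 Ω
Step 3 — Series combination: Z_total = R + L + C = 300 - j4213 Ω = 4224∠-85.9° Ω.
Step 4 — Power factor: PF = cos(φ) = Re(Z)/|Z| = 300/4223.6 = 0.07103.
Step 5 — Type: Im(Z) = -4213 ⇒ leading (phase φ = -85.9°).

PF = 0.07103 (leading, φ = -85.9°)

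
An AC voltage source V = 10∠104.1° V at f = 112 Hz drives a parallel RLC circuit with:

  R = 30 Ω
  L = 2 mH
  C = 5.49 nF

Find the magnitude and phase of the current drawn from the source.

Step 1 — Angular frequency: ω = 2π·f = 2π·112 = 703.7 rad/s.
Step 2 — Component impedances:
  R: Z = R = 30 Ω
  L: Z = jωL = j·703.7·0.002 = 0 + j1.407 Ω
  C: Z = 1/(jωC) = -j/(ω·C) = 0 - j2.588e+05 Ω
Step 3 — Parallel combination: 1/Z_total = 1/R + 1/L + 1/C; Z_total = 0.06588 + j1.404 Ω = 1.406∠87.3° Ω.
Step 4 — Source phasor: V = 10∠104.1° V = -2.436 + j9.699 V.
Step 5 — Ohm's law: I = V / Z_total = (-2.436 + j9.699) / (0.06588 + j1.404) = 6.81 + j2.054 A.
Step 6 — Convert to polar: |I| = 7.113 A, ∠I = 16.8°.

I = 7.113∠16.8° A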